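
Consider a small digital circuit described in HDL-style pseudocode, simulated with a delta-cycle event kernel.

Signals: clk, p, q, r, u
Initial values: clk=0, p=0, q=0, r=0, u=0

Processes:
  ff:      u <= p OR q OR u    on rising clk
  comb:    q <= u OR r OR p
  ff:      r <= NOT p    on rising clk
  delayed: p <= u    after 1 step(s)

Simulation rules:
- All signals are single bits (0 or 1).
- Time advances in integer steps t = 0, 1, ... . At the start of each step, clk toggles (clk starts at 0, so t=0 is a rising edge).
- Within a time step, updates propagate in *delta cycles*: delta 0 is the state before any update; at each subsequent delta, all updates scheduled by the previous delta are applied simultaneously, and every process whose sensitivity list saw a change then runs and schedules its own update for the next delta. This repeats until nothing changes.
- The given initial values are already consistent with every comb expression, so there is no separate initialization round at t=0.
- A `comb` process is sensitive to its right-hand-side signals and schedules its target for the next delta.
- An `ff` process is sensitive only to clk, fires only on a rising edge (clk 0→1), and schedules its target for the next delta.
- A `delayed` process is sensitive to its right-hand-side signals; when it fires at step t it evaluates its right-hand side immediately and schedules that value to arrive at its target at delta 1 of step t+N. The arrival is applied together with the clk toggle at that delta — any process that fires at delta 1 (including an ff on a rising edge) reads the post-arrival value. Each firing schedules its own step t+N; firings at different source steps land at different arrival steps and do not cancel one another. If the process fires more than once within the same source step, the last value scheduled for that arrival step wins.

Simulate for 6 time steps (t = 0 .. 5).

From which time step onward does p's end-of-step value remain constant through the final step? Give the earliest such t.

3

[bits: q,u,p,r,clk]
t=0: Δ0=00000 Δ1=00001 Δ2=00011 Δ3=10011 | 3Δ
t=1: Δ0=10011 Δ1=10010 | 1Δ
t=2: Δ0=10010 Δ1=10011 Δ2=11011 | 2Δ
t=3: Δ0=11011 Δ1=11110 | 1Δ
t=4: Δ0=11110 Δ1=11111 Δ2=11101 | 2Δ
t=5: Δ0=11101 Δ1=11100 | 1Δ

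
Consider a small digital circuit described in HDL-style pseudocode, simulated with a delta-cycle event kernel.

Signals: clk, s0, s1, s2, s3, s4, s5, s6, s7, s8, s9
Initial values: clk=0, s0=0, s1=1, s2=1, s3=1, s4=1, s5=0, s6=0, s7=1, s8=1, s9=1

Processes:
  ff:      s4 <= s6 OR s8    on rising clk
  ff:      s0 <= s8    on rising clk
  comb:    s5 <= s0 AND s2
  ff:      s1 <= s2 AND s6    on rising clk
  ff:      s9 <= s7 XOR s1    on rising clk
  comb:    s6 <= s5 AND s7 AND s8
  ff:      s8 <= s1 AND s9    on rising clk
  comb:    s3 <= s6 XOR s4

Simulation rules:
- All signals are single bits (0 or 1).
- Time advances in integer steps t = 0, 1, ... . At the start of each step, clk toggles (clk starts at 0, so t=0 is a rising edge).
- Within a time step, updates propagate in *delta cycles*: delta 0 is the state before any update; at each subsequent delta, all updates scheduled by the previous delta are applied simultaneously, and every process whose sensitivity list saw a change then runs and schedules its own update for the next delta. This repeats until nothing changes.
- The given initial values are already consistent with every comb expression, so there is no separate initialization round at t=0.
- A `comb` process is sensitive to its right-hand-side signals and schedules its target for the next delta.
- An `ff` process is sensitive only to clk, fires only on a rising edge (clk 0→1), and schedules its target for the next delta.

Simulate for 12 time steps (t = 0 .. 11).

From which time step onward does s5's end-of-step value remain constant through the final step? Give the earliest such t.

t=0 Δ0: s7=1 s2=1 s9=1 s4=1 s8=1 clk=0 s1=1 s5=0 s0=0 s3=1 s6=0
  Δ1: clk:0→1
  Δ2: s9:1→0, s1:1→0, s0:0→1
  Δ3: s5:0→1
  Δ4: s6:0→1
  Δ5: s3:1→0
  (5Δ to stable)
t=1 Δ0: s7=1 s2=1 s9=0 s4=1 s8=1 clk=1 s1=0 s5=1 s0=1 s3=0 s6=1
  Δ1: clk:1→0
  (1Δ to stable)
t=2 Δ0: s7=1 s2=1 s9=0 s4=1 s8=1 clk=0 s1=0 s5=1 s0=1 s3=0 s6=1
  Δ1: clk:0→1
  Δ2: s9:0→1, s8:1→0, s1:0→1
  Δ3: s6:1→0
  Δ4: s3:0→1
  (4Δ to stable)
t=3 Δ0: s7=1 s2=1 s9=1 s4=1 s8=0 clk=1 s1=1 s5=1 s0=1 s3=1 s6=0
  Δ1: clk:1→0
  (1Δ to stable)
t=4 Δ0: s7=1 s2=1 s9=1 s4=1 s8=0 clk=0 s1=1 s5=1 s0=1 s3=1 s6=0
  Δ1: clk:0→1
  Δ2: s9:1→0, s4:1→0, s8:0→1, s1:1→0, s0:1→0
  Δ3: s5:1→0, s3:1→0, s6:0→1
  Δ4: s3:0→1, s6:1→0
  Δ5: s3:1→0
  (5Δ to stable)
t=5 Δ0: s7=1 s2=1 s9=0 s4=0 s8=1 clk=1 s1=0 s5=0 s0=0 s3=0 s6=0
  Δ1: clk:1→0
  (1Δ to stable)
t=6 Δ0: s7=1 s2=1 s9=0 s4=0 s8=1 clk=0 s1=0 s5=0 s0=0 s3=0 s6=0
  Δ1: clk:0→1
  Δ2: s9:0→1, s4:0→1, s8:1→0, s0:0→1
  Δ3: s5:0→1, s3:0→1
  (3Δ to stable)
t=7 Δ0: s7=1 s2=1 s9=1 s4=1 s8=0 clk=1 s1=0 s5=1 s0=1 s3=1 s6=0
  Δ1: clk:1→0
  (1Δ to stable)
t=8 Δ0: s7=1 s2=1 s9=1 s4=1 s8=0 clk=0 s1=0 s5=1 s0=1 s3=1 s6=0
  Δ1: clk:0→1
  Δ2: s4:1→0, s0:1→0
  Δ3: s5:1→0, s3:1→0
  (3Δ to stable)
t=9 Δ0: s7=1 s2=1 s9=1 s4=0 s8=0 clk=1 s1=0 s5=0 s0=0 s3=0 s6=0
  Δ1: clk:1→0
  (1Δ to stable)
t=10 Δ0: s7=1 s2=1 s9=1 s4=0 s8=0 clk=0 s1=0 s5=0 s0=0 s3=0 s6=0
  Δ1: clk:0→1
  (1Δ to stable)
t=11 Δ0: s7=1 s2=1 s9=1 s4=0 s8=0 clk=1 s1=0 s5=0 s0=0 s3=0 s6=0
  Δ1: clk:1→0
  (1Δ to stable)

8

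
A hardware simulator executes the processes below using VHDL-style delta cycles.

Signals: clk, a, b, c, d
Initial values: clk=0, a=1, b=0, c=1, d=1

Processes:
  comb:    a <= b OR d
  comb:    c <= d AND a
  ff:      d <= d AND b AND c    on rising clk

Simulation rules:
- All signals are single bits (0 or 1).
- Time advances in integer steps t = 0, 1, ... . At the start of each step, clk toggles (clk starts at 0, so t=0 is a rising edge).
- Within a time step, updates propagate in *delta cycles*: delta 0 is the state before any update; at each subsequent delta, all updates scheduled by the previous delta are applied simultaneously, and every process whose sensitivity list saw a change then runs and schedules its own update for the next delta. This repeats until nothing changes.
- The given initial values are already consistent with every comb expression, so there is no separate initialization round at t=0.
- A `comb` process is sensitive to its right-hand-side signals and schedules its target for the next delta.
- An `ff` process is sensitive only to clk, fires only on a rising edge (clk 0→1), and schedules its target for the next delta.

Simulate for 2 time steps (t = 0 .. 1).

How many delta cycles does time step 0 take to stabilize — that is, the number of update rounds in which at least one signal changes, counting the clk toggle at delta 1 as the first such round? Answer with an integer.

3

t0.Δ0 a=1 b=0 c=1 d=1 clk=0
t0.Δ1 a=1 b=0 c=1 d=1 clk=1
t0.Δ2 a=1 b=0 c=1 d=0 clk=1
t0.Δ3 a=0 b=0 c=0 d=0 clk=1
t1.Δ0 a=0 b=0 c=0 d=0 clk=1
t1.Δ1 a=0 b=0 c=0 d=0 clk=0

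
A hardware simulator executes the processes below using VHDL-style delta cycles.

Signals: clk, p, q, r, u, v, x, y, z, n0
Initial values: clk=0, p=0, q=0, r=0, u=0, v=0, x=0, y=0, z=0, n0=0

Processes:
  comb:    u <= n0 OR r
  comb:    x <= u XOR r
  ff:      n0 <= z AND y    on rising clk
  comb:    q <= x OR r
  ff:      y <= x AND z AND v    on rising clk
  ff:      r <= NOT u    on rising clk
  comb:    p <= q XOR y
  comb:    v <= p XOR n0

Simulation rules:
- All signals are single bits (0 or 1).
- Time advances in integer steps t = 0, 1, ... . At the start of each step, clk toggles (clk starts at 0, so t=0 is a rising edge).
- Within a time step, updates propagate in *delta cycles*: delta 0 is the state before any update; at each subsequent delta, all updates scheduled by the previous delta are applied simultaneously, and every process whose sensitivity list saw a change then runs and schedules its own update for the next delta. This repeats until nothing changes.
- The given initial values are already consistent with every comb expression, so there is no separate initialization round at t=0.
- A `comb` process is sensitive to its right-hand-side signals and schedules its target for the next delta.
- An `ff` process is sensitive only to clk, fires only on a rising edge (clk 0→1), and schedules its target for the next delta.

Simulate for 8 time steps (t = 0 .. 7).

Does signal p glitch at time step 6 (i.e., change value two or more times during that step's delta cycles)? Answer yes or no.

t0.Δ0 r=0 q=0 y=0 x=0 u=0 clk=0 z=0 p=0 v=0 n0=0
t0.Δ1 r=0 q=0 y=0 x=0 u=0 clk=1 z=0 p=0 v=0 n0=0
t0.Δ2 r=1 q=0 y=0 x=0 u=0 clk=1 z=0 p=0 v=0 n0=0
t0.Δ3 r=1 q=1 y=0 x=1 u=1 clk=1 z=0 p=0 v=0 n0=0
t0.Δ4 r=1 q=1 y=0 x=0 u=1 clk=1 z=0 p=1 v=0 n0=0
t0.Δ5 r=1 q=1 y=0 x=0 u=1 clk=1 z=0 p=1 v=1 n0=0
t1.Δ0 r=1 q=1 y=0 x=0 u=1 clk=1 z=0 p=1 v=1 n0=0
t1.Δ1 r=1 q=1 y=0 x=0 u=1 clk=0 z=0 p=1 v=1 n0=0
t2.Δ0 r=1 q=1 y=0 x=0 u=1 clk=0 z=0 p=1 v=1 n0=0
t2.Δ1 r=1 q=1 y=0 x=0 u=1 clk=1 z=0 p=1 v=1 n0=0
t2.Δ2 r=0 q=1 y=0 x=0 u=1 clk=1 z=0 p=1 v=1 n0=0
t2.Δ3 r=0 q=0 y=0 x=1 u=0 clk=1 z=0 p=1 v=1 n0=0
t2.Δ4 r=0 q=1 y=0 x=0 u=0 clk=1 z=0 p=0 v=1 n0=0
t2.Δ5 r=0 q=0 y=0 x=0 u=0 clk=1 z=0 p=1 v=0 n0=0
t2.Δ6 r=0 q=0 y=0 x=0 u=0 clk=1 z=0 p=0 v=1 n0=0
t2.Δ7 r=0 q=0 y=0 x=0 u=0 clk=1 z=0 p=0 v=0 n0=0
t3.Δ0 r=0 q=0 y=0 x=0 u=0 clk=1 z=0 p=0 v=0 n0=0
t3.Δ1 r=0 q=0 y=0 x=0 u=0 clk=0 z=0 p=0 v=0 n0=0
t4.Δ0 r=0 q=0 y=0 x=0 u=0 clk=0 z=0 p=0 v=0 n0=0
t4.Δ1 r=0 q=0 y=0 x=0 u=0 clk=1 z=0 p=0 v=0 n0=0
t4.Δ2 r=1 q=0 y=0 x=0 u=0 clk=1 z=0 p=0 v=0 n0=0
t4.Δ3 r=1 q=1 y=0 x=1 u=1 clk=1 z=0 p=0 v=0 n0=0
t4.Δ4 r=1 q=1 y=0 x=0 u=1 clk=1 z=0 p=1 v=0 n0=0
t4.Δ5 r=1 q=1 y=0 x=0 u=1 clk=1 z=0 p=1 v=1 n0=0
t5.Δ0 r=1 q=1 y=0 x=0 u=1 clk=1 z=0 p=1 v=1 n0=0
t5.Δ1 r=1 q=1 y=0 x=0 u=1 clk=0 z=0 p=1 v=1 n0=0
t6.Δ0 r=1 q=1 y=0 x=0 u=1 clk=0 z=0 p=1 v=1 n0=0
t6.Δ1 r=1 q=1 y=0 x=0 u=1 clk=1 z=0 p=1 v=1 n0=0
t6.Δ2 r=0 q=1 y=0 x=0 u=1 clk=1 z=0 p=1 v=1 n0=0
t6.Δ3 r=0 q=0 y=0 x=1 u=0 clk=1 z=0 p=1 v=1 n0=0
t6.Δ4 r=0 q=1 y=0 x=0 u=0 clk=1 z=0 p=0 v=1 n0=0
t6.Δ5 r=0 q=0 y=0 x=0 u=0 clk=1 z=0 p=1 v=0 n0=0
t6.Δ6 r=0 q=0 y=0 x=0 u=0 clk=1 z=0 p=0 v=1 n0=0
t6.Δ7 r=0 q=0 y=0 x=0 u=0 clk=1 z=0 p=0 v=0 n0=0
t7.Δ0 r=0 q=0 y=0 x=0 u=0 clk=1 z=0 p=0 v=0 n0=0
t7.Δ1 r=0 q=0 y=0 x=0 u=0 clk=0 z=0 p=0 v=0 n0=0

yes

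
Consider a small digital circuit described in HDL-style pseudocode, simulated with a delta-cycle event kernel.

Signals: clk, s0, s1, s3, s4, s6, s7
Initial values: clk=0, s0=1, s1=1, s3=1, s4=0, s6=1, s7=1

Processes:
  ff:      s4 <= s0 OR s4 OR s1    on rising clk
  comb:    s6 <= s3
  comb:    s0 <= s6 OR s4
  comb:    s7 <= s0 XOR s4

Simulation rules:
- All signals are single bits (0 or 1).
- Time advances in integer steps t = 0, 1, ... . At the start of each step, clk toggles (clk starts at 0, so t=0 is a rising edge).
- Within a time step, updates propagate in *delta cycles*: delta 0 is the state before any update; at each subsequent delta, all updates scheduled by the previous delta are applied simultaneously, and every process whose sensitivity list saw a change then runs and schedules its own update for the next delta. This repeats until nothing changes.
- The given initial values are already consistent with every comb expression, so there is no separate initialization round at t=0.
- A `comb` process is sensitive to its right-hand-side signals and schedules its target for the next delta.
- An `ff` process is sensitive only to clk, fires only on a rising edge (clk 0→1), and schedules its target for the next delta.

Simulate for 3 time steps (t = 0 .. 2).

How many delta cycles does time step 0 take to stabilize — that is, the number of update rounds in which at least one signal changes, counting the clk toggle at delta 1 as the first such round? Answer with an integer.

3

t=0 Δ0: s1=1 s4=0 s7=1 s3=1 clk=0 s0=1 s6=1
  Δ1: clk:0→1
  Δ2: s4:0→1
  Δ3: s7:1→0
  (3Δ to stable)
t=1 Δ0: s1=1 s4=1 s7=0 s3=1 clk=1 s0=1 s6=1
  Δ1: clk:1→0
  (1Δ to stable)
t=2 Δ0: s1=1 s4=1 s7=0 s3=1 clk=0 s0=1 s6=1
  Δ1: clk:0→1
  (1Δ to stable)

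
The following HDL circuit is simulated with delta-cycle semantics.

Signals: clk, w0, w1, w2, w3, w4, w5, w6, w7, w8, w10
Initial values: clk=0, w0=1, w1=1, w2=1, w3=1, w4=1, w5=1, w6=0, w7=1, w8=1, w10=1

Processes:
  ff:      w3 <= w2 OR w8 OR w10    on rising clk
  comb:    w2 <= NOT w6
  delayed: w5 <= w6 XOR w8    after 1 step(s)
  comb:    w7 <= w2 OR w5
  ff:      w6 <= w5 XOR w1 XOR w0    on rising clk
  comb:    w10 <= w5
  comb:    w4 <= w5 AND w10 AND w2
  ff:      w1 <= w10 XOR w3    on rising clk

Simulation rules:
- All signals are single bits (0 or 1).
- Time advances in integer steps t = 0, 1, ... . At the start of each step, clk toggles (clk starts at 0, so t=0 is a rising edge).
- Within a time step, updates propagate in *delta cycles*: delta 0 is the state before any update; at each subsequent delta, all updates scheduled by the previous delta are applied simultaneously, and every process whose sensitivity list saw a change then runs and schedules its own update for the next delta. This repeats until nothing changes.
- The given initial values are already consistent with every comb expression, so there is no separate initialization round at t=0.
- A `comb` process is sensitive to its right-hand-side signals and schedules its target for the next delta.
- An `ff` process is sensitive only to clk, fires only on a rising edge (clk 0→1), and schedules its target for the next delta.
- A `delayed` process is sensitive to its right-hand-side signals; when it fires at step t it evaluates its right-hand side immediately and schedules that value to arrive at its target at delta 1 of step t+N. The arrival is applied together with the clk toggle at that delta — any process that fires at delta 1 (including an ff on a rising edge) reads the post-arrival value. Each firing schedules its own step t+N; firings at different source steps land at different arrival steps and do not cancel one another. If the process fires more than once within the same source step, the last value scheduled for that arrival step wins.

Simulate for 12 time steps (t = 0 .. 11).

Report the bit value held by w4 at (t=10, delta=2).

[bits: w0,w5,clk,w10,w1,w3,w8,w7,w4,w6,w2]
t=0: Δ0=11011111101 Δ1=11111111101 Δ2=11110111111 Δ3=11110111110 Δ4=11110111010 | 4Δ
t=1: Δ0=11110111010 Δ1=10010111010 Δ2=10000110010 | 2Δ
t=2: Δ0=10000110010 Δ1=10100110010 Δ2=10101110010 | 2Δ
t=3: Δ0=10101110010 Δ1=10001110010 | 1Δ
t=4: Δ0=10001110010 Δ1=10101110010 Δ2=10101110000 Δ3=10101110001 Δ4=10101111001 | 4Δ
t=5: Δ0=10101111001 Δ1=11001111001 Δ2=11011111001 Δ3=11011111101 | 3Δ
t=6: Δ0=11011111101 Δ1=11111111101 Δ2=11110111111 Δ3=11110111110 Δ4=11110111010 | 4Δ
t=7: Δ0=11110111010 Δ1=10010111010 Δ2=10000110010 | 2Δ
t=8: Δ0=10000110010 Δ1=10100110010 Δ2=10101110010 | 2Δ
t=9: Δ0=10101110010 Δ1=10001110010 | 1Δ
t=10: Δ0=10001110010 Δ1=10101110010 Δ2=10101110000 Δ3=10101110001 Δ4=10101111001 | 4Δ
t=11: Δ0=10101111001 Δ1=11001111001 Δ2=11011111001 Δ3=11011111101 | 3Δ

0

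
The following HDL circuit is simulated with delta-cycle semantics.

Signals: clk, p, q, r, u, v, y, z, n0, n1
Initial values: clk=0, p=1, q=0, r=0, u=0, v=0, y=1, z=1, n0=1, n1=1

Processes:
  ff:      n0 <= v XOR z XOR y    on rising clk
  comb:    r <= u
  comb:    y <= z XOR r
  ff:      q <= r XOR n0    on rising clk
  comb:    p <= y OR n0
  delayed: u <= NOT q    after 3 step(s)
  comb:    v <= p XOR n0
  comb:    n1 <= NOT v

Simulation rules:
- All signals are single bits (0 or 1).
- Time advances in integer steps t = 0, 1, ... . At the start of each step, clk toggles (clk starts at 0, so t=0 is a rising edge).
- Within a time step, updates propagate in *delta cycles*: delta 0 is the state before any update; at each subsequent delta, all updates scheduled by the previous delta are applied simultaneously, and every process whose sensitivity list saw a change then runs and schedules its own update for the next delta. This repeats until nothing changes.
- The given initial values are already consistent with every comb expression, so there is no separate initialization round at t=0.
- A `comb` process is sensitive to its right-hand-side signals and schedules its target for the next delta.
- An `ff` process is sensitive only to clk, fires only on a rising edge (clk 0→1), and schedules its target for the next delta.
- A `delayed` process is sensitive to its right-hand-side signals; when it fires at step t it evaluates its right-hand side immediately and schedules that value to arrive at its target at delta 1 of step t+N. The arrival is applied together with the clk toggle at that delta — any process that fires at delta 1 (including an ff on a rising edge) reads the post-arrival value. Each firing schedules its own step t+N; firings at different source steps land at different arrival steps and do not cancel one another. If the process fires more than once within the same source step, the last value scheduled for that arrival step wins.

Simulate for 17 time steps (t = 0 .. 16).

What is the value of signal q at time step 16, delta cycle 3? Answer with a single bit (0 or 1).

t=0 Δ0: n0=1 y=1 clk=0 r=0 u=0 q=0 p=1 v=0 n1=1 z=1
  Δ1: clk:0→1
  Δ2: n0:1→0, q:0→1
  Δ3: v:0→1
  Δ4: n1:1→0
  (4Δ to stable)
t=1 Δ0: n0=0 y=1 clk=1 r=0 u=0 q=1 p=1 v=1 n1=0 z=1
  Δ1: clk:1→0
  (1Δ to stable)
t=2 Δ0: n0=0 y=1 clk=0 r=0 u=0 q=1 p=1 v=1 n1=0 z=1
  Δ1: clk:0→1
  Δ2: n0:0→1, q:1→0
  Δ3: v:1→0
  Δ4: n1:0→1
  (4Δ to stable)
t=3 Δ0: n0=1 y=1 clk=1 r=0 u=0 q=0 p=1 v=0 n1=1 z=1
  Δ1: clk:1→0
  (1Δ to stable)
t=4 Δ0: n0=1 y=1 clk=0 r=0 u=0 q=0 p=1 v=0 n1=1 z=1
  Δ1: clk:0→1
  Δ2: n0:1→0, q:0→1
  Δ3: v:0→1
  Δ4: n1:1→0
  (4Δ to stable)
t=5 Δ0: n0=0 y=1 clk=1 r=0 u=0 q=1 p=1 v=1 n1=0 z=1
  Δ1: clk:1→0, u:0→1
  Δ2: r:0→1
  Δ3: y:1→0
  Δ4: p:1→0
  Δ5: v:1→0
  Δ6: n1:0→1
  (6Δ to stable)
t=6 Δ0: n0=0 y=0 clk=0 r=1 u=1 q=1 p=0 v=0 n1=1 z=1
  Δ1: clk:0→1
  Δ2: n0:0→1
  Δ3: p:0→1, v:0→1
  Δ4: v:1→0, n1:1→0
  Δ5: n1:0→1
  (5Δ to stable)
t=7 Δ0: n0=1 y=0 clk=1 r=1 u=1 q=1 p=1 v=0 n1=1 z=1
  Δ1: clk:1→0, u:1→0
  Δ2: r:1→0
  Δ3: y:0→1
  (3Δ to stable)
t=8 Δ0: n0=1 y=1 clk=0 r=0 u=0 q=1 p=1 v=0 n1=1 z=1
  Δ1: clk:0→1
  Δ2: n0:1→0
  Δ3: v:0→1
  Δ4: n1:1→0
  (4Δ to stable)
t=9 Δ0: n0=0 y=1 clk=1 r=0 u=0 q=1 p=1 v=1 n1=0 z=1
  Δ1: clk:1→0
  (1Δ to stable)
t=10 Δ0: n0=0 y=1 clk=0 r=0 u=0 q=1 p=1 v=1 n1=0 z=1
  Δ1: clk:0→1
  Δ2: n0:0→1, q:1→0
  Δ3: v:1→0
  Δ4: n1:0→1
  (4Δ to stable)
t=11 Δ0: n0=1 y=1 clk=1 r=0 u=0 q=0 p=1 v=0 n1=1 z=1
  Δ1: clk:1→0
  (1Δ to stable)
t=12 Δ0: n0=1 y=1 clk=0 r=0 u=0 q=0 p=1 v=0 n1=1 z=1
  Δ1: clk:0→1
  Δ2: n0:1→0, q:0→1
  Δ3: v:0→1
  Δ4: n1:1→0
  (4Δ to stable)
t=13 Δ0: n0=0 y=1 clk=1 r=0 u=0 q=1 p=1 v=1 n1=0 z=1
  Δ1: clk:1→0, u:0→1
  Δ2: r:0→1
  Δ3: y:1→0
  Δ4: p:1→0
  Δ5: v:1→0
  Δ6: n1:0→1
  (6Δ to stable)
t=14 Δ0: n0=0 y=0 clk=0 r=1 u=1 q=1 p=0 v=0 n1=1 z=1
  Δ1: clk:0→1
  Δ2: n0:0→1
  Δ3: p:0→1, v:0→1
  Δ4: v:1→0, n1:1→0
  Δ5: n1:0→1
  (5Δ to stable)
t=15 Δ0: n0=1 y=0 clk=1 r=1 u=1 q=1 p=1 v=0 n1=1 z=1
  Δ1: clk:1→0, u:1→0
  Δ2: r:1→0
  Δ3: y:0→1
  (3Δ to stable)
t=16 Δ0: n0=1 y=1 clk=0 r=0 u=0 q=1 p=1 v=0 n1=1 z=1
  Δ1: clk:0→1
  Δ2: n0:1→0
  Δ3: v:0→1
  Δ4: n1:1→0
  (4Δ to stable)

1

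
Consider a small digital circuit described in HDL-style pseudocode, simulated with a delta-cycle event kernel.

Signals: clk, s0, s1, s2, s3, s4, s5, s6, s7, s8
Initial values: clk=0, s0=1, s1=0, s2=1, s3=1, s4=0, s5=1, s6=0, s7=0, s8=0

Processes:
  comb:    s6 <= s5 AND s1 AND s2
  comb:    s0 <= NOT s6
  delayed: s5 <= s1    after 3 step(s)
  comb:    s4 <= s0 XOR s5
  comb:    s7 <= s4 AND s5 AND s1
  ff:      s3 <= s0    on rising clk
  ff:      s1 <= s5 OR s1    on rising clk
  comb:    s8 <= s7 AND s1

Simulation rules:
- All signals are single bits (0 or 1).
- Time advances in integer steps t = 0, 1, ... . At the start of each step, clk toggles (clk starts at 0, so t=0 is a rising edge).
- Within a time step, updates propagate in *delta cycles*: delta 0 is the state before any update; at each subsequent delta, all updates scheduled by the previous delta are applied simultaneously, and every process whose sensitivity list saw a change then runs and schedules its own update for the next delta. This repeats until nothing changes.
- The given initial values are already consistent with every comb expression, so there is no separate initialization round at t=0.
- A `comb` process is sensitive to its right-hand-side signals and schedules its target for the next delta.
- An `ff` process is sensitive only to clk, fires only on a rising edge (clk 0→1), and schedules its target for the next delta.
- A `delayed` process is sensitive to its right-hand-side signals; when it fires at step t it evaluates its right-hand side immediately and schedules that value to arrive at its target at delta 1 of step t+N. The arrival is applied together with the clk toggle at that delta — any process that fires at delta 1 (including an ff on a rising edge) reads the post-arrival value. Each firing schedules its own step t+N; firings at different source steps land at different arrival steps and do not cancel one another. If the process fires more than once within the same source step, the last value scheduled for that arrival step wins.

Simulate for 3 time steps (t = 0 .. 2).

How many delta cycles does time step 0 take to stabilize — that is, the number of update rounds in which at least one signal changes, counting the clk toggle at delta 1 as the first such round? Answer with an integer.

7

t0.Δ0 s8=0 s2=1 s3=1 s4=0 s6=0 s7=0 s0=1 s1=0 s5=1 clk=0
t0.Δ1 s8=0 s2=1 s3=1 s4=0 s6=0 s7=0 s0=1 s1=0 s5=1 clk=1
t0.Δ2 s8=0 s2=1 s3=1 s4=0 s6=0 s7=0 s0=1 s1=1 s5=1 clk=1
t0.Δ3 s8=0 s2=1 s3=1 s4=0 s6=1 s7=0 s0=1 s1=1 s5=1 clk=1
t0.Δ4 s8=0 s2=1 s3=1 s4=0 s6=1 s7=0 s0=0 s1=1 s5=1 clk=1
t0.Δ5 s8=0 s2=1 s3=1 s4=1 s6=1 s7=0 s0=0 s1=1 s5=1 clk=1
t0.Δ6 s8=0 s2=1 s3=1 s4=1 s6=1 s7=1 s0=0 s1=1 s5=1 clk=1
t0.Δ7 s8=1 s2=1 s3=1 s4=1 s6=1 s7=1 s0=0 s1=1 s5=1 clk=1
t1.Δ0 s8=1 s2=1 s3=1 s4=1 s6=1 s7=1 s0=0 s1=1 s5=1 clk=1
t1.Δ1 s8=1 s2=1 s3=1 s4=1 s6=1 s7=1 s0=0 s1=1 s5=1 clk=0
t2.Δ0 s8=1 s2=1 s3=1 s4=1 s6=1 s7=1 s0=0 s1=1 s5=1 clk=0
t2.Δ1 s8=1 s2=1 s3=1 s4=1 s6=1 s7=1 s0=0 s1=1 s5=1 clk=1
t2.Δ2 s8=1 s2=1 s3=0 s4=1 s6=1 s7=1 s0=0 s1=1 s5=1 clk=1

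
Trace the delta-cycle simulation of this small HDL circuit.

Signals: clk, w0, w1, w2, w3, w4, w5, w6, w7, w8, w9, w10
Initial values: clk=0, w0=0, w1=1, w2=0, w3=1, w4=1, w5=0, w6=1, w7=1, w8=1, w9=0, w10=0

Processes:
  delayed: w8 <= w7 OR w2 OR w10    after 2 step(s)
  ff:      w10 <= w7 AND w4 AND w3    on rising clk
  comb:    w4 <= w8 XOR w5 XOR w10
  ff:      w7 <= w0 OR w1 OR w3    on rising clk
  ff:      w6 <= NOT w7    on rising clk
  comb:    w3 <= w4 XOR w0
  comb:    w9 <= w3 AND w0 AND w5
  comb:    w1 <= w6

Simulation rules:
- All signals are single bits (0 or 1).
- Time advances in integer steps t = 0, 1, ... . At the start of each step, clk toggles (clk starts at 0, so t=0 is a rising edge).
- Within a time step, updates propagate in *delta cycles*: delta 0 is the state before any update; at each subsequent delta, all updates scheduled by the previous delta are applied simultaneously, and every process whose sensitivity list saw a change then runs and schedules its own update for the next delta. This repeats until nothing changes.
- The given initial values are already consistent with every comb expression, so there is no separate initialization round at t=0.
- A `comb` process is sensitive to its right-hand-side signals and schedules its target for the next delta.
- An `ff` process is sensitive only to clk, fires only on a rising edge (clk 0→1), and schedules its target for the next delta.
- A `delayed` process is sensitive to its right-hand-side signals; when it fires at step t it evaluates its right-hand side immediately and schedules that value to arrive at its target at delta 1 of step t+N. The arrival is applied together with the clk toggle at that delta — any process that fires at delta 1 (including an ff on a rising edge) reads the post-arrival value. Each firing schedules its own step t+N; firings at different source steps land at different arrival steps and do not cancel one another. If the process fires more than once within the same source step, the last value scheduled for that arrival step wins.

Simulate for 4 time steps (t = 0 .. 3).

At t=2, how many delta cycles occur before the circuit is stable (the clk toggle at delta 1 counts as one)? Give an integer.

4

t=0 Δ0: clk=0 w2=0 w3=1 w7=1 w8=1 w4=1 w9=0 w5=0 w1=1 w6=1 w10=0 w0=0
  Δ1: clk:0→1
  Δ2: w6:1→0, w10:0→1
  Δ3: w4:1→0, w1:1→0
  Δ4: w3:1→0
  (4Δ to stable)
t=1 Δ0: clk=1 w2=0 w3=0 w7=1 w8=1 w4=0 w9=0 w5=0 w1=0 w6=0 w10=1 w0=0
  Δ1: clk:1→0
  (1Δ to stable)
t=2 Δ0: clk=0 w2=0 w3=0 w7=1 w8=1 w4=0 w9=0 w5=0 w1=0 w6=0 w10=1 w0=0
  Δ1: clk:0→1
  Δ2: w7:1→0, w10:1→0
  Δ3: w4:0→1
  Δ4: w3:0→1
  (4Δ to stable)
t=3 Δ0: clk=1 w2=0 w3=1 w7=0 w8=1 w4=1 w9=0 w5=0 w1=0 w6=0 w10=0 w0=0
  Δ1: clk:1→0
  (1Δ to stable)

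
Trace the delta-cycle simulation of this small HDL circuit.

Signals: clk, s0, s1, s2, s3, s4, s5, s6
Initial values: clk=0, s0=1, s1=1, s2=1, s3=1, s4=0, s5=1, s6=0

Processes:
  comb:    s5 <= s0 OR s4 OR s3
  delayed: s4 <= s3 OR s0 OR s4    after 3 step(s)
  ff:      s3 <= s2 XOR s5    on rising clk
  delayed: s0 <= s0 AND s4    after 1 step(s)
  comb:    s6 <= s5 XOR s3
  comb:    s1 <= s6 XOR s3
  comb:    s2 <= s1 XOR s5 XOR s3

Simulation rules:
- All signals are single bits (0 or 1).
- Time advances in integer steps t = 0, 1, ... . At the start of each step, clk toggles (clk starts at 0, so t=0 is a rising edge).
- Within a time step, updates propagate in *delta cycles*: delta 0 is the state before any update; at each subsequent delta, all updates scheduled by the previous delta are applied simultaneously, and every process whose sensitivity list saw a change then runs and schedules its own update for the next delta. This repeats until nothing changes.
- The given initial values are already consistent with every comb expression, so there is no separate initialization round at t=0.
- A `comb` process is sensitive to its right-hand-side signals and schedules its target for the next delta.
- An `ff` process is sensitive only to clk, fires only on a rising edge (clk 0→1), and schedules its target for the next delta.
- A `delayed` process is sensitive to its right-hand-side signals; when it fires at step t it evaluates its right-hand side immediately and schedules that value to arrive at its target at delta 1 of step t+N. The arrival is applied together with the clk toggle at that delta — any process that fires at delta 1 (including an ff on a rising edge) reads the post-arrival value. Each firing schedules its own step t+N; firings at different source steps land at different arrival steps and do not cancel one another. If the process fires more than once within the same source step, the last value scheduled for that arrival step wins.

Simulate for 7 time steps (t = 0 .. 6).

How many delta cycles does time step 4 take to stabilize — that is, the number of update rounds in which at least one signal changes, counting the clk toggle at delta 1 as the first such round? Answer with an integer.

t=0 Δ0: s4=0 s3=1 clk=0 s0=1 s5=1 s2=1 s6=0 s1=1
  Δ1: clk:0→1
  Δ2: s3:1→0
  Δ3: s2:1→0, s6:0→1, s1:1→0
  Δ4: s2:0→1, s1:0→1
  Δ5: s2:1→0
  (5Δ to stable)
t=1 Δ0: s4=0 s3=0 clk=1 s0=1 s5=1 s2=0 s6=1 s1=1
  Δ1: clk:1→0
  (1Δ to stable)
t=2 Δ0: s4=0 s3=0 clk=0 s0=1 s5=1 s2=0 s6=1 s1=1
  Δ1: clk:0→1
  Δ2: s3:0→1
  Δ3: s2:0→1, s6:1→0, s1:1→0
  Δ4: s2:1→0, s1:0→1
  Δ5: s2:0→1
  (5Δ to stable)
t=3 Δ0: s4=0 s3=1 clk=1 s0=1 s5=1 s2=1 s6=0 s1=1
  Δ1: s4:0→1, clk:1→0
  (1Δ to stable)
t=4 Δ0: s4=1 s3=1 clk=0 s0=1 s5=1 s2=1 s6=0 s1=1
  Δ1: clk:0→1
  Δ2: s3:1→0
  Δ3: s2:1→0, s6:0→1, s1:1→0
  Δ4: s2:0→1, s1:0→1
  Δ5: s2:1→0
  (5Δ to stable)
t=5 Δ0: s4=1 s3=0 clk=1 s0=1 s5=1 s2=0 s6=1 s1=1
  Δ1: clk:1→0
  (1Δ to stable)
t=6 Δ0: s4=1 s3=0 clk=0 s0=1 s5=1 s2=0 s6=1 s1=1
  Δ1: clk:0→1
  Δ2: s3:0→1
  Δ3: s2:0→1, s6:1→0, s1:1→0
  Δ4: s2:1→0, s1:0→1
  Δ5: s2:0→1
  (5Δ to stable)

5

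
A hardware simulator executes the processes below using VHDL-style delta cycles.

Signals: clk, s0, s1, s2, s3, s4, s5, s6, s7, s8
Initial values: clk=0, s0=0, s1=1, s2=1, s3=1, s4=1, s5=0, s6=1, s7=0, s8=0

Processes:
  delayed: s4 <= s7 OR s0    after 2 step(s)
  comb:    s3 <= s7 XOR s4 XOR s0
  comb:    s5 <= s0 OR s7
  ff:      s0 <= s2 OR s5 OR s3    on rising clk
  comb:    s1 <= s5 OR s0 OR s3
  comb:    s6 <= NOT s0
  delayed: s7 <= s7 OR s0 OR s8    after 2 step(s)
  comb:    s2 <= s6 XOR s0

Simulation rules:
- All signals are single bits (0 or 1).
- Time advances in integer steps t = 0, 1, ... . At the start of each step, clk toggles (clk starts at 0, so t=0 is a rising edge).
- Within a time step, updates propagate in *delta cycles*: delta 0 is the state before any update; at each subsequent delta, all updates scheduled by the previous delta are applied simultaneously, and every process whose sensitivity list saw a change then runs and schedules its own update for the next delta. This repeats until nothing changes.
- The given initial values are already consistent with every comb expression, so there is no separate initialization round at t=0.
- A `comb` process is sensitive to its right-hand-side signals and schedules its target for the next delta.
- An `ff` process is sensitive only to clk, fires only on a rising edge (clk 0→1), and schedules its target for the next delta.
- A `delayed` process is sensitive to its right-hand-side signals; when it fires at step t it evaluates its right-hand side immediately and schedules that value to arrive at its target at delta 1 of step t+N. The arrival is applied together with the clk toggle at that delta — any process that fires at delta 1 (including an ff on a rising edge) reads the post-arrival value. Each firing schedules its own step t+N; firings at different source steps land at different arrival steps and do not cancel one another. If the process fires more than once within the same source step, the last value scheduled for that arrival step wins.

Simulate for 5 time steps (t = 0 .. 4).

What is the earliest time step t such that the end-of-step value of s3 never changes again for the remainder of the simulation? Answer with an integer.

2

t0.Δ0 s6=1 s8=0 s0=0 s7=0 s1=1 s4=1 s3=1 s2=1 clk=0 s5=0
t0.Δ1 s6=1 s8=0 s0=0 s7=0 s1=1 s4=1 s3=1 s2=1 clk=1 s5=0
t0.Δ2 s6=1 s8=0 s0=1 s7=0 s1=1 s4=1 s3=1 s2=1 clk=1 s5=0
t0.Δ3 s6=0 s8=0 s0=1 s7=0 s1=1 s4=1 s3=0 s2=0 clk=1 s5=1
t0.Δ4 s6=0 s8=0 s0=1 s7=0 s1=1 s4=1 s3=0 s2=1 clk=1 s5=1
t1.Δ0 s6=0 s8=0 s0=1 s7=0 s1=1 s4=1 s3=0 s2=1 clk=1 s5=1
t1.Δ1 s6=0 s8=0 s0=1 s7=0 s1=1 s4=1 s3=0 s2=1 clk=0 s5=1
t2.Δ0 s6=0 s8=0 s0=1 s7=0 s1=1 s4=1 s3=0 s2=1 clk=0 s5=1
t2.Δ1 s6=0 s8=0 s0=1 s7=1 s1=1 s4=1 s3=0 s2=1 clk=1 s5=1
t2.Δ2 s6=0 s8=0 s0=1 s7=1 s1=1 s4=1 s3=1 s2=1 clk=1 s5=1
t3.Δ0 s6=0 s8=0 s0=1 s7=1 s1=1 s4=1 s3=1 s2=1 clk=1 s5=1
t3.Δ1 s6=0 s8=0 s0=1 s7=1 s1=1 s4=1 s3=1 s2=1 clk=0 s5=1
t4.Δ0 s6=0 s8=0 s0=1 s7=1 s1=1 s4=1 s3=1 s2=1 clk=0 s5=1
t4.Δ1 s6=0 s8=0 s0=1 s7=1 s1=1 s4=1 s3=1 s2=1 clk=1 s5=1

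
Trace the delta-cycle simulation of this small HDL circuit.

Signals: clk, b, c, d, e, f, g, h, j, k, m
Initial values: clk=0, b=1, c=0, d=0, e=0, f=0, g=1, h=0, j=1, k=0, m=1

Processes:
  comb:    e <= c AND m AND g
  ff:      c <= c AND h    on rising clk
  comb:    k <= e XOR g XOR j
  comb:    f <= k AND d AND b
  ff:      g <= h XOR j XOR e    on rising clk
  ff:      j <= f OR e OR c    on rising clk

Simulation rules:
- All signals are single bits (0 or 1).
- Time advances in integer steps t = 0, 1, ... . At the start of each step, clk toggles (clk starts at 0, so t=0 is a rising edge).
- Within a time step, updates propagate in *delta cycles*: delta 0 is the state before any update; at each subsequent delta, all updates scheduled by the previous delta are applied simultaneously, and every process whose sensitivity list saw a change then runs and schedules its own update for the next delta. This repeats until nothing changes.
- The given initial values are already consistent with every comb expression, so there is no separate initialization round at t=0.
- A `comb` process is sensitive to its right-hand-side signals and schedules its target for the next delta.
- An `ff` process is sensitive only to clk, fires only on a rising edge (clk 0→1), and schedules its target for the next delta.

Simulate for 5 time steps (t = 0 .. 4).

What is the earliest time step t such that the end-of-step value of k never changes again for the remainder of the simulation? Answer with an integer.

2

t=0 Δ0: clk=0 h=0 f=0 b=1 c=0 m=1 g=1 k=0 j=1 d=0 e=0
  Δ1: clk:0→1
  Δ2: j:1→0
  Δ3: k:0→1
  (3Δ to stable)
t=1 Δ0: clk=1 h=0 f=0 b=1 c=0 m=1 g=1 k=1 j=0 d=0 e=0
  Δ1: clk:1→0
  (1Δ to stable)
t=2 Δ0: clk=0 h=0 f=0 b=1 c=0 m=1 g=1 k=1 j=0 d=0 e=0
  Δ1: clk:0→1
  Δ2: g:1→0
  Δ3: k:1→0
  (3Δ to stable)
t=3 Δ0: clk=1 h=0 f=0 b=1 c=0 m=1 g=0 k=0 j=0 d=0 e=0
  Δ1: clk:1→0
  (1Δ to stable)
t=4 Δ0: clk=0 h=0 f=0 b=1 c=0 m=1 g=0 k=0 j=0 d=0 e=0
  Δ1: clk:0→1
  (1Δ to stable)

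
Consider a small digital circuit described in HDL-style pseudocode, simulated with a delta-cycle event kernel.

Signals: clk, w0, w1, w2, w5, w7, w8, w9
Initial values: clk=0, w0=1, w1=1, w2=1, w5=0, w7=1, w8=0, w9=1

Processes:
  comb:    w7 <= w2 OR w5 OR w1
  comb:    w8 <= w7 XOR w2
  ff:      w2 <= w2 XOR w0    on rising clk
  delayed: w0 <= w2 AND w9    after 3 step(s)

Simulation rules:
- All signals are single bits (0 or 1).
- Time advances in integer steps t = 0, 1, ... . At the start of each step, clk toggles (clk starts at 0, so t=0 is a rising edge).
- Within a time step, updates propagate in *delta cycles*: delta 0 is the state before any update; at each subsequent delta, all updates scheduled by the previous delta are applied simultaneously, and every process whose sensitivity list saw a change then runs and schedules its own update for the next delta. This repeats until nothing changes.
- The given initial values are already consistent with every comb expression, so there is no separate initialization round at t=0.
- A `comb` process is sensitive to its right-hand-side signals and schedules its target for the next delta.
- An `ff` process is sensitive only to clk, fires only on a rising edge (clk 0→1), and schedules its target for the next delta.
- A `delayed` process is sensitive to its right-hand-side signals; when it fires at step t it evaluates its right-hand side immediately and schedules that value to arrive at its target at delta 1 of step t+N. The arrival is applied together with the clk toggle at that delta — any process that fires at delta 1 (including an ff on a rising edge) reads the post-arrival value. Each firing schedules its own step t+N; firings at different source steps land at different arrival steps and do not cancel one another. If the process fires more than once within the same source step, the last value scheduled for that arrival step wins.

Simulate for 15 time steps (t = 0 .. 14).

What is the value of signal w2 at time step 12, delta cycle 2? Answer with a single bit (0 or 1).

0

t=0 Δ0: clk=0 w9=1 w5=0 w2=1 w0=1 w8=0 w7=1 w1=1
  Δ1: clk:0→1
  Δ2: w2:1→0
  Δ3: w8:0→1
  (3Δ to stable)
t=1 Δ0: clk=1 w9=1 w5=0 w2=0 w0=1 w8=1 w7=1 w1=1
  Δ1: clk:1→0
  (1Δ to stable)
t=2 Δ0: clk=0 w9=1 w5=0 w2=0 w0=1 w8=1 w7=1 w1=1
  Δ1: clk:0→1
  Δ2: w2:0→1
  Δ3: w8:1→0
  (3Δ to stable)
t=3 Δ0: clk=1 w9=1 w5=0 w2=1 w0=1 w8=0 w7=1 w1=1
  Δ1: clk:1→0, w0:1→0
  (1Δ to stable)
t=4 Δ0: clk=0 w9=1 w5=0 w2=1 w0=0 w8=0 w7=1 w1=1
  Δ1: clk:0→1
  (1Δ to stable)
t=5 Δ0: clk=1 w9=1 w5=0 w2=1 w0=0 w8=0 w7=1 w1=1
  Δ1: clk:1→0, w0:0→1
  (1Δ to stable)
t=6 Δ0: clk=0 w9=1 w5=0 w2=1 w0=1 w8=0 w7=1 w1=1
  Δ1: clk:0→1
  Δ2: w2:1→0
  Δ3: w8:0→1
  (3Δ to stable)
t=7 Δ0: clk=1 w9=1 w5=0 w2=0 w0=1 w8=1 w7=1 w1=1
  Δ1: clk:1→0
  (1Δ to stable)
t=8 Δ0: clk=0 w9=1 w5=0 w2=0 w0=1 w8=1 w7=1 w1=1
  Δ1: clk:0→1
  Δ2: w2:0→1
  Δ3: w8:1→0
  (3Δ to stable)
t=9 Δ0: clk=1 w9=1 w5=0 w2=1 w0=1 w8=0 w7=1 w1=1
  Δ1: clk:1→0, w0:1→0
  (1Δ to stable)
t=10 Δ0: clk=0 w9=1 w5=0 w2=1 w0=0 w8=0 w7=1 w1=1
  Δ1: clk:0→1
  (1Δ to stable)
t=11 Δ0: clk=1 w9=1 w5=0 w2=1 w0=0 w8=0 w7=1 w1=1
  Δ1: clk:1→0, w0:0→1
  (1Δ to stable)
t=12 Δ0: clk=0 w9=1 w5=0 w2=1 w0=1 w8=0 w7=1 w1=1
  Δ1: clk:0→1
  Δ2: w2:1→0
  Δ3: w8:0→1
  (3Δ to stable)
t=13 Δ0: clk=1 w9=1 w5=0 w2=0 w0=1 w8=1 w7=1 w1=1
  Δ1: clk:1→0
  (1Δ to stable)
t=14 Δ0: clk=0 w9=1 w5=0 w2=0 w0=1 w8=1 w7=1 w1=1
  Δ1: clk:0→1
  Δ2: w2:0→1
  Δ3: w8:1→0
  (3Δ to stable)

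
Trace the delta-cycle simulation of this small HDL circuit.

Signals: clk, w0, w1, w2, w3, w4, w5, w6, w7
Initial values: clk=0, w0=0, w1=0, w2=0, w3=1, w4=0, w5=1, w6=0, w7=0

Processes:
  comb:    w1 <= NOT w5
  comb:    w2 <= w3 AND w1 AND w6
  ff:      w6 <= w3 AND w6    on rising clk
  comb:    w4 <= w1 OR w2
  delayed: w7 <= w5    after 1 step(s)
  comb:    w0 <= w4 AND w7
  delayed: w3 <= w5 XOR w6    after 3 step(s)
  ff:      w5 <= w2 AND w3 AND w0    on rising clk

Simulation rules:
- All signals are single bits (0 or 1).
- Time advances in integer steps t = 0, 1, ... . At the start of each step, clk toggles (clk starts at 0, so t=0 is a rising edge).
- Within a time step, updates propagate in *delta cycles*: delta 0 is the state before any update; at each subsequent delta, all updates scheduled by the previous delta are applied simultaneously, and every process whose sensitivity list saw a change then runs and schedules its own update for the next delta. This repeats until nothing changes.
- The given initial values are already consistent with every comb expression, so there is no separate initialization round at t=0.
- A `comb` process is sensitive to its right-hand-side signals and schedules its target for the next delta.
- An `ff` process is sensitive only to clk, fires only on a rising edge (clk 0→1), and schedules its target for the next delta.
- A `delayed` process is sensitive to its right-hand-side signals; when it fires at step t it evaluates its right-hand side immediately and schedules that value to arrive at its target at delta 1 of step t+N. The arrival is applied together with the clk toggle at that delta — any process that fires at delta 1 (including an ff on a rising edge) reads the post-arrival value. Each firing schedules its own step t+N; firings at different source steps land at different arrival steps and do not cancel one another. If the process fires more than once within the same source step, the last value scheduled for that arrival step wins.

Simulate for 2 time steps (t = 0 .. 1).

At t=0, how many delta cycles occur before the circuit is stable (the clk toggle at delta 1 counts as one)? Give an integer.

4

[bits: w6,w3,w1,w5,w2,w4,w7,clk,w0]
t=0: Δ0=010100000 Δ1=010100010 Δ2=010000010 Δ3=011000010 Δ4=011001010 | 4Δ
t=1: Δ0=011001010 Δ1=011001000 | 1Δ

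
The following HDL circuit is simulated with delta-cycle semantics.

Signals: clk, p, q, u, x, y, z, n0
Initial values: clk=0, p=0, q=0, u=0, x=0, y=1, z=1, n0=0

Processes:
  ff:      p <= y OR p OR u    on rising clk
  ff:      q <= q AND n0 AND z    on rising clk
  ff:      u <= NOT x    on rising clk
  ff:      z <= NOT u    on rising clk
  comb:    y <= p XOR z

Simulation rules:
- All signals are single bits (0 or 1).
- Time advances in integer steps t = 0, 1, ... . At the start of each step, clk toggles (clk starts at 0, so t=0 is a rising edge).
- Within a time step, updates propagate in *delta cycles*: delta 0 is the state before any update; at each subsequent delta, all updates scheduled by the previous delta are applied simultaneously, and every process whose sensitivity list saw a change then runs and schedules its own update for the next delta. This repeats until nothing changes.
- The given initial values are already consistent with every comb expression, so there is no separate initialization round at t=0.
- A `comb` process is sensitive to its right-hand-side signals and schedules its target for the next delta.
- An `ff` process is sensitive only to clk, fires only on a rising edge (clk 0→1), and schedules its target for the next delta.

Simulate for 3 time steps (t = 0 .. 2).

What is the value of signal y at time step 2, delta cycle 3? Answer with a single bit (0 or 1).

t=0 Δ0: q=0 y=1 n0=0 u=0 clk=0 x=0 p=0 z=1
  Δ1: clk:0→1
  Δ2: u:0→1, p:0→1
  Δ3: y:1→0
  (3Δ to stable)
t=1 Δ0: q=0 y=0 n0=0 u=1 clk=1 x=0 p=1 z=1
  Δ1: clk:1→0
  (1Δ to stable)
t=2 Δ0: q=0 y=0 n0=0 u=1 clk=0 x=0 p=1 z=1
  Δ1: clk:0→1
  Δ2: z:1→0
  Δ3: y:0→1
  (3Δ to stable)

1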